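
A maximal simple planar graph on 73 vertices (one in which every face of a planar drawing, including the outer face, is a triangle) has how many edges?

In a plane triangulation 3F = 2E and V − E + F = 2, so E = 3V − 6 = 3·73 − 6 = 213.

213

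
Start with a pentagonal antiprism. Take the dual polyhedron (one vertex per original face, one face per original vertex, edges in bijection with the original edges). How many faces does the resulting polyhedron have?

10

The base solid has V = 10, E = 20, F = 12.
The dual swaps V and F and preserves E: V′ = F = 12, E′ = E = 20, F′ = V = 10.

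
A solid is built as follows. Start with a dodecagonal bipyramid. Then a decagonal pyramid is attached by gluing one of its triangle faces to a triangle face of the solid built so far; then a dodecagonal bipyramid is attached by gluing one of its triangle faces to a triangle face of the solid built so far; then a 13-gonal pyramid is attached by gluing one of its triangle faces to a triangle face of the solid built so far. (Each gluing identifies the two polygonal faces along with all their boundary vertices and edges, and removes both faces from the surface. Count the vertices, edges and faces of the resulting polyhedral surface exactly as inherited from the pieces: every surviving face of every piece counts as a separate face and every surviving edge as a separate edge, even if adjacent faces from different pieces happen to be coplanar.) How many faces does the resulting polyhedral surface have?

67

A dodecagonal bipyramid: V=14, E=36, F=24.
Attach a decagonal pyramid (V=11, E=20, F=11) along a 3-gon: merge 3 vertices and 3 edges, delete both glued faces → V=22, E=53, F=33.
Attach a dodecagonal bipyramid (V=14, E=36, F=24) along a 3-gon: merge 3 vertices and 3 edges, delete both glued faces → V=33, E=86, F=55.
Attach a 13-gonal pyramid (V=14, E=26, F=14) along a 3-gon: merge 3 vertices and 3 edges, delete both glued faces → V=44, E=109, F=67.
Check: V − E + F = 44 − 109 + 67 = 2.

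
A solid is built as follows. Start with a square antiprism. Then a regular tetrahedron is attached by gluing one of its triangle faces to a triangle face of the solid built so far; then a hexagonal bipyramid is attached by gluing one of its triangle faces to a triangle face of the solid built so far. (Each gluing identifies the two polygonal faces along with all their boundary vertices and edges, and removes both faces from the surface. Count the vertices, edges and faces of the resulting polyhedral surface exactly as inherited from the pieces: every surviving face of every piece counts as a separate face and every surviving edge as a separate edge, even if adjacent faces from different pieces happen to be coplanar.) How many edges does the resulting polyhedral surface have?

34

A square antiprism: V=8, E=16, F=10.
Attach a regular tetrahedron (V=4, E=6, F=4) along a 3-gon: merge 3 vertices and 3 edges, delete both glued faces → V=9, E=19, F=12.
Attach a hexagonal bipyramid (V=8, E=18, F=12) along a 3-gon: merge 3 vertices and 3 edges, delete both glued faces → V=14, E=34, F=22.
Check: V − E + F = 14 − 34 + 22 = 2.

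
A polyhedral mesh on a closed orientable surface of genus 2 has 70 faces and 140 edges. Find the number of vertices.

For a closed orientable surface of genus 2, χ = 2 − 2·2 = -2.
V = -2 + E − F = -2 + 140 − 70 = 68.

68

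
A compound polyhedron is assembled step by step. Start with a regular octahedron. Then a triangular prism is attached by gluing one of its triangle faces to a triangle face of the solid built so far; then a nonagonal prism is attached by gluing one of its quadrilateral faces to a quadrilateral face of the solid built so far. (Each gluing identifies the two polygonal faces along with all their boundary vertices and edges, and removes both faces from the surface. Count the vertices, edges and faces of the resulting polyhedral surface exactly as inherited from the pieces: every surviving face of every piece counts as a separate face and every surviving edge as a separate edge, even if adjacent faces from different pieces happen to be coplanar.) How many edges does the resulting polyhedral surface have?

A regular octahedron: V=6, E=12, F=8.
Attach a triangular prism (V=6, E=9, F=5) along a 3-gon: merge 3 vertices and 3 edges, delete both glued faces → V=9, E=18, F=11.
Attach a nonagonal prism (V=18, E=27, F=11) along a 4-gon: merge 4 vertices and 4 edges, delete both glued faces → V=23, E=41, F=20.
Check: V − E + F = 23 − 41 + 20 = 2.

41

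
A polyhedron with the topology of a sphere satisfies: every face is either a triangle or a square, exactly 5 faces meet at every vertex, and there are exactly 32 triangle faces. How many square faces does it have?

Let x be the number of squares; then F = 32 + x.
Edge–face incidences: 2E = 3·32 + 4·x = 96 + 4x.
Every vertex has degree 5, so 5V = 2E.
Euler: V − E + F = 2 ⇒ (2E)/5 − E + (32 + x) = 2.
Multiply by 10: 2·(2E) − 5·(2E) + 10·(32 + x) = 20, i.e. 320 + 10x − 3·(96 + 4x) = 20.
Collecting terms: −2x + 32 = 20, so −2x = −12, so x = 6.
Then 2E = 96 + 4·6 = 120, so E = 60, V = 2E/5 = 24, F = 32 + 6 = 38.

6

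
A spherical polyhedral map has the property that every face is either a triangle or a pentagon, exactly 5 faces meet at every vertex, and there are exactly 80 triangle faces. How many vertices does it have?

Let x be the number of pentagons; then F = 80 + x.
Edge–face incidences: 2E = 3·80 + 5·x = 240 + 5x.
Every vertex has degree 5, so 5V = 2E.
Euler: V − E + F = 2 ⇒ (2E)/5 − E + (80 + x) = 2.
Multiply by 10: 2·(2E) − 5·(2E) + 10·(80 + x) = 20, i.e. 800 + 10x − 3·(240 + 5x) = 20.
Collecting terms: −5x + 80 = 20, so −5x = −60, so x = 12.
Then 2E = 240 + 5·12 = 300, so E = 150, V = 2E/5 = 60, F = 80 + 12 = 92.

60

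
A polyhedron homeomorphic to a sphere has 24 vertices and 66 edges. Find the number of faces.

44

Here V − E + F = 2.
F = 2 − V + E = 2 − 24 + 66 = 44.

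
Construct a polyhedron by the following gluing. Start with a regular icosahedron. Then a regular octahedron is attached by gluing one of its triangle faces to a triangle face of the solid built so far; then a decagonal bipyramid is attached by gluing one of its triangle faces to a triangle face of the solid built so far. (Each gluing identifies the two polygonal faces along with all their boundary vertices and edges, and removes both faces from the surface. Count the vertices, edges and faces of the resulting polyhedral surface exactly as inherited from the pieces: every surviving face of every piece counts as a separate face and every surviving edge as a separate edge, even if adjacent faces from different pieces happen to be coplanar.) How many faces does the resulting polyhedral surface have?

44

A regular icosahedron: V=12, E=30, F=20.
Attach a regular octahedron (V=6, E=12, F=8) along a 3-gon: merge 3 vertices and 3 edges, delete both glued faces → V=15, E=39, F=26.
Attach a decagonal bipyramid (V=12, E=30, F=20) along a 3-gon: merge 3 vertices and 3 edges, delete both glued faces → V=24, E=66, F=44.
Check: V − E + F = 24 − 66 + 44 = 2.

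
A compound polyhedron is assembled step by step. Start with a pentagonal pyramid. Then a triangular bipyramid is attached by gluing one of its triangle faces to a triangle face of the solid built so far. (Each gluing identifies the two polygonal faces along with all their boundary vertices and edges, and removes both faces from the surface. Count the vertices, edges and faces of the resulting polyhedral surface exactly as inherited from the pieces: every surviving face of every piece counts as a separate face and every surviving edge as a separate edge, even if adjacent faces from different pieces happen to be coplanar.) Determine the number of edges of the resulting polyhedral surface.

16

A pentagonal pyramid: V=6, E=10, F=6.
Attach a triangular bipyramid (V=5, E=9, F=6) along a 3-gon: merge 3 vertices and 3 edges, delete both glued faces → V=8, E=16, F=10.
Check: V − E + F = 8 − 16 + 10 = 2.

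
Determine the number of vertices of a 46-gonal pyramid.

47

A pyramid on an n-gon base has one n-gon and n triangles: V = 46 + 1 = 47, E = 2·46 = 92, F = 46 + 1 = 47.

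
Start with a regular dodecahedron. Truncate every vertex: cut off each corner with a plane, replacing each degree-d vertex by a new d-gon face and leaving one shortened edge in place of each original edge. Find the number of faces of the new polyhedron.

The base solid has V = 20, E = 30, F = 12.
Truncation replaces each original edge-end by a new vertex, so V′ = 2E = 60.
Each original edge survives, and each old vertex of degree d contributes d new edges; summing degrees gives Σd = 2E, so E′ = E + 2E = 3E = 90.
Each original face survives and each original vertex becomes one new face: F′ = F + V = 32.

32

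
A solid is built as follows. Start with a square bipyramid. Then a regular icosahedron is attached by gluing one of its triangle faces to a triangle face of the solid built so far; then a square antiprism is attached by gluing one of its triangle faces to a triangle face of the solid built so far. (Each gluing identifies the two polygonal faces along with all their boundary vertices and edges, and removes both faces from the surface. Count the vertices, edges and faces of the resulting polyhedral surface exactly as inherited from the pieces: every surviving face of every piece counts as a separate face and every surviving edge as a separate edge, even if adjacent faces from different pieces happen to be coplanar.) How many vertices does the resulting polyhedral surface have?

A square bipyramid: V=6, E=12, F=8.
Attach a regular icosahedron (V=12, E=30, F=20) along a 3-gon: merge 3 vertices and 3 edges, delete both glued faces → V=15, E=39, F=26.
Attach a square antiprism (V=8, E=16, F=10) along a 3-gon: merge 3 vertices and 3 edges, delete both glued faces → V=20, E=52, F=34.
Check: V − E + F = 20 − 52 + 34 = 2.

20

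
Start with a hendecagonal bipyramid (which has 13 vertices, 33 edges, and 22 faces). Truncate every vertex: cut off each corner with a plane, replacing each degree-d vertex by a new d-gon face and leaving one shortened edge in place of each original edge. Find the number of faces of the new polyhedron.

Truncation replaces each original edge-end by a new vertex, so V′ = 2E = 66.
Each original edge survives, and each old vertex of degree d contributes d new edges; summing degrees gives Σd = 2E, so E′ = E + 2E = 3E = 99.
Each original face survives and each original vertex becomes one new face: F′ = F + V = 35.

35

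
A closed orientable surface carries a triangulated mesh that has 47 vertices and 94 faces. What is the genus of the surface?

Every face is a triangle, so 2E = 3·94 = 282, giving E = 141.
χ = V − E + F = 47 − 141 + 94 = 0.
For a closed orientable surface χ = 2 − 2g, so g = (2 − (0))/2 = 1.

1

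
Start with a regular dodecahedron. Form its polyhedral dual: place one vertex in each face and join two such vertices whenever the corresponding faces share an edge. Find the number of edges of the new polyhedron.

30

The base solid has V = 20, E = 30, F = 12.
The dual swaps V and F and preserves E: V′ = F = 12, E′ = E = 30, F′ = V = 20.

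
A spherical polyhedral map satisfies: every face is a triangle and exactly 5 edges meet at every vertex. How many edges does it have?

30

Each face has 3 edges and each edge borders two faces, so 2E = 3F.
Each vertex has degree 5, so 5V = 2E and hence V = 3F/5.
Euler: V − E + F = 2 ⇒ (3F/5) − (3F/2) + F = 2.
Multiply by 10: (6 − 15 + 10)F = 20, i.e. 1F = 20.
So F = 20, E = 3·20/2 = 30, V = 3·20/5 = 12.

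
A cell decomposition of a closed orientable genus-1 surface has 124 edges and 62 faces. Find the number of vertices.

62

For a closed orientable surface of genus 1, χ = 2 − 2·1 = 0.
V = 0 + E − F = 0 + 124 − 62 = 62.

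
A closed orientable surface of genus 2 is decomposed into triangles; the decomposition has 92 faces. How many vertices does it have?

χ = 2 − 2·2 = -2, and every face is a triangle so 3F = 2E.
E = 3·92/2 = 138. Then V = -2 + E − F = -2 + 138 − 92 = 44.

44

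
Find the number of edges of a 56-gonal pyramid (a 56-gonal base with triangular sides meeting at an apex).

A pyramid on an n-gon base has one n-gon and n triangles: V = 56 + 1 = 57, E = 2·56 = 112, F = 56 + 1 = 57.

112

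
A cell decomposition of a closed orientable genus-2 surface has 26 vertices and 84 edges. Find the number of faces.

For a closed orientable surface of genus 2, χ = 2 − 2·2 = -2.
F = -2 − V + E = -2 − 26 + 84 = 56.

56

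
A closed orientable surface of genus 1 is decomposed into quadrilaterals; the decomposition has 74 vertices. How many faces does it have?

χ = 2 − 2·1 = 0, and every face is a square so 4F = 2E.
V − E + F = 0 with E = 4F/2 gives 74 − (4/2 − 1)·F = 0, so F = 74 and E = 148.

74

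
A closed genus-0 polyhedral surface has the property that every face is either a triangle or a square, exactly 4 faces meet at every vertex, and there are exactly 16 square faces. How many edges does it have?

44

Let x be the number of triangles; then F = 16 + x.
Edge–face incidences: 2E = 4·16 + 3·x = 64 + 3x.
Every vertex has degree 4, so 4V = 2E.
Euler: V − E + F = 2 ⇒ (2E)/4 − E + (16 + x) = 2.
Multiply by 8: 2·(2E) − 4·(2E) + 8·(16 + x) = 16, i.e. 128 + 8x − 2·(64 + 3x) = 16.
Collecting terms: 2x = 16, so x = 8.
Then 2E = 64 + 3·8 = 88, so E = 44, V = 2E/4 = 22, F = 16 + 8 = 24.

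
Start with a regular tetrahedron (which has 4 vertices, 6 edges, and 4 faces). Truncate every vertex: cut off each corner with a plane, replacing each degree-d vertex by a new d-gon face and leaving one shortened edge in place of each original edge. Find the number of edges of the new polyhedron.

18

Truncation replaces each original edge-end by a new vertex, so V′ = 2E = 12.
Each original edge survives, and each old vertex of degree d contributes d new edges; summing degrees gives Σd = 2E, so E′ = E + 2E = 3E = 18.
Each original face survives and each original vertex becomes one new face: F′ = F + V = 8.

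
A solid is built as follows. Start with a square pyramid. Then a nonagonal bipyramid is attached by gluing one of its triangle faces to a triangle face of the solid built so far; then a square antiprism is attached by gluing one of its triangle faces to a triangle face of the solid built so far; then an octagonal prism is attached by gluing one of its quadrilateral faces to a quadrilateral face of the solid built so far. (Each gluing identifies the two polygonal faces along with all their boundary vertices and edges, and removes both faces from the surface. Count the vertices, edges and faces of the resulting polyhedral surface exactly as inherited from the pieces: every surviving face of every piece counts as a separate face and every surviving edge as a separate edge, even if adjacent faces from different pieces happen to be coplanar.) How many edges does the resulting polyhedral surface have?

65

A square pyramid: V=5, E=8, F=5.
Attach a nonagonal bipyramid (V=11, E=27, F=18) along a 3-gon: merge 3 vertices and 3 edges, delete both glued faces → V=13, E=32, F=21.
Attach a square antiprism (V=8, E=16, F=10) along a 3-gon: merge 3 vertices and 3 edges, delete both glued faces → V=18, E=45, F=29.
Attach an octagonal prism (V=16, E=24, F=10) along a 4-gon: merge 4 vertices and 4 edges, delete both glued faces → V=30, E=65, F=37.
Check: V − E + F = 30 − 65 + 37 = 2.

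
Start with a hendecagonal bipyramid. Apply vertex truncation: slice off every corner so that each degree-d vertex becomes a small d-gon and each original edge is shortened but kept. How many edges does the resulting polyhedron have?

99

The base solid has V = 13, E = 33, F = 22.
Truncation replaces each original edge-end by a new vertex, so V′ = 2E = 66.
Each original edge survives, and each old vertex of degree d contributes d new edges; summing degrees gives Σd = 2E, so E′ = E + 2E = 3E = 99.
Each original face survives and each original vertex becomes one new face: F′ = F + V = 35.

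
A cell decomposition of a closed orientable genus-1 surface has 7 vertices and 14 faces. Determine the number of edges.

For a closed orientable surface of genus 1, χ = 2 − 2·1 = 0.
E = V + F − (0) = 7 + 14 − (0) = 21.

21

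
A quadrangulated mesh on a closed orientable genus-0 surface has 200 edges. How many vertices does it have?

102

χ = 2 − 2·0 = 2, and every face is a square so 4F = 2E.
F = 2E/4 = 100. Then V = 2 + E − F = 2 + 200 − 100 = 102.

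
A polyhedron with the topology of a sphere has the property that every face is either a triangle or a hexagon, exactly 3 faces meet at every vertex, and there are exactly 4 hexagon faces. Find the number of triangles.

Let x be the number of triangles; then F = 4 + x.
Edge–face incidences: 2E = 6·4 + 3·x = 24 + 3x.
Every vertex has degree 3, so 3V = 2E.
Euler: V − E + F = 2 ⇒ (2E)/3 − E + (4 + x) = 2.
Multiply by 6: 2·(2E) − 3·(2E) + 6·(4 + x) = 12, i.e. 24 + 6x − (24 + 3x) = 12.
Collecting terms: 3x = 12, so x = 4.
Then 2E = 24 + 3·4 = 36, so E = 18, V = 2E/3 = 12, F = 4 + 4 = 8.

4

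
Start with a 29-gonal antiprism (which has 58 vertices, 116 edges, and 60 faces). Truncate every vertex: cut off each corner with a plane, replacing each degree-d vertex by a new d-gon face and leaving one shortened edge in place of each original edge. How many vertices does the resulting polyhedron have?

232

Truncation replaces each original edge-end by a new vertex, so V′ = 2E = 232.
Each original edge survives, and each old vertex of degree d contributes d new edges; summing degrees gives Σd = 2E, so E′ = E + 2E = 3E = 348.
Each original face survives and each original vertex becomes one new face: F′ = F + V = 118.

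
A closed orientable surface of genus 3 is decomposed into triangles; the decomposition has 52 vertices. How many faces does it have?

χ = 2 − 2·3 = -4, and every face is a triangle so 3F = 2E.
V − E + F = -4 with E = 3F/2 gives 52 − (3/2 − 1)·F = -4, so F = 112 and E = 168.

112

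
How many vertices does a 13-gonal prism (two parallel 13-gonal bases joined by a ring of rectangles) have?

26

A prism on an n-gon has two n-gon bases and n rectangular sides: V = 2·13 = 26, E = 3·13 = 39, F = 13 + 2 = 15.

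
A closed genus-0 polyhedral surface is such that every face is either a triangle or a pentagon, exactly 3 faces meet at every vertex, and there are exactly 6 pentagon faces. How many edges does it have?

Let x be the number of triangles; then F = 6 + x.
Edge–face incidences: 2E = 5·6 + 3·x = 30 + 3x.
Every vertex has degree 3, so 3V = 2E.
Euler: V − E + F = 2 ⇒ (2E)/3 − E + (6 + x) = 2.
Multiply by 6: 2·(2E) − 3·(2E) + 6·(6 + x) = 12, i.e. 36 + 6x − (30 + 3x) = 12.
Collecting terms: 3x + 6 = 12, so 3x = 6, so x = 2.
Then 2E = 30 + 3·2 = 36, so E = 18, V = 2E/3 = 12, F = 6 + 2 = 8.

18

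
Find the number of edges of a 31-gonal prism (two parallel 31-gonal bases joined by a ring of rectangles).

A prism on an n-gon has two n-gon bases and n rectangular sides: V = 2·31 = 62, E = 3·31 = 93, F = 31 + 2 = 33.

93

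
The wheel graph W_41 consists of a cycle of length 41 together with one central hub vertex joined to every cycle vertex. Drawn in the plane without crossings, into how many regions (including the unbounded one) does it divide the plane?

W_41 has V = 41 + 1 = 42 vertices and E = 2·41 = 82 edges.
By Euler's formula F = 2 − V + E = 2 − 42 + 82 = 42.

42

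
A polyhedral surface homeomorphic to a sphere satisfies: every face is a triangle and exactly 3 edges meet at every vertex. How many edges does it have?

6

Each face has 3 edges and each edge borders two faces, so 2E = 3F.
Each vertex has degree 3, so 3V = 2E and hence V = 3F/3.
Euler: V − E + F = 2 ⇒ (3F/3) − (3F/2) + F = 2.
Multiply by 6: (6 − 9 + 6)F = 12, i.e. 3F = 12.
So F = 4, E = 3·4/2 = 6, V = 3·4/3 = 4.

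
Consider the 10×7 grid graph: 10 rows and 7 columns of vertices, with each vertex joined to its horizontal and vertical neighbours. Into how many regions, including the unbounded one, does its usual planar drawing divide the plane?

The grid has V = 10·7 = 70 vertices and E = 10·6 + 7·9 = 123 edges.
F = 2 − V + E = 2 − 70 + 123 = 55.

55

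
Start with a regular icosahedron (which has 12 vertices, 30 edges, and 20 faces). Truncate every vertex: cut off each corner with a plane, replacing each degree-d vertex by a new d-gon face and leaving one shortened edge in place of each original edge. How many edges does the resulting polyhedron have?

Truncation replaces each original edge-end by a new vertex, so V′ = 2E = 60.
Each original edge survives, and each old vertex of degree d contributes d new edges; summing degrees gives Σd = 2E, so E′ = E + 2E = 3E = 90.
Each original face survives and each original vertex becomes one new face: F′ = F + V = 32.

90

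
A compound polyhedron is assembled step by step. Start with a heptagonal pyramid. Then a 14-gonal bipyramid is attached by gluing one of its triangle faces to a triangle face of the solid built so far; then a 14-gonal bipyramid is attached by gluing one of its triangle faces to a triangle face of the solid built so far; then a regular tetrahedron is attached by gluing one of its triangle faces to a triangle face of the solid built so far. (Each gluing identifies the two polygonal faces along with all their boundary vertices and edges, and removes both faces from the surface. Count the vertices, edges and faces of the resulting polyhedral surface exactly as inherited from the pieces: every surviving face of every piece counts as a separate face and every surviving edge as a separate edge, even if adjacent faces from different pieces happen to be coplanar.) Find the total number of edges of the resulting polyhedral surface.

95

A heptagonal pyramid: V=8, E=14, F=8.
Attach a 14-gonal bipyramid (V=16, E=42, F=28) along a 3-gon: merge 3 vertices and 3 edges, delete both glued faces → V=21, E=53, F=34.
Attach a 14-gonal bipyramid (V=16, E=42, F=28) along a 3-gon: merge 3 vertices and 3 edges, delete both glued faces → V=34, E=92, F=60.
Attach a regular tetrahedron (V=4, E=6, F=4) along a 3-gon: merge 3 vertices and 3 edges, delete both glued faces → V=35, E=95, F=62.
Check: V − E + F = 35 − 95 + 62 = 2.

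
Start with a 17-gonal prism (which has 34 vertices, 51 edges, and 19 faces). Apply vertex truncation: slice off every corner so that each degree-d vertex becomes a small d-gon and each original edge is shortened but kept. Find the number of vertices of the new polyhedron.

102

Truncation replaces each original edge-end by a new vertex, so V′ = 2E = 102.
Each original edge survives, and each old vertex of degree d contributes d new edges; summing degrees gives Σd = 2E, so E′ = E + 2E = 3E = 153.
Each original face survives and each original vertex becomes one new face: F′ = F + V = 53.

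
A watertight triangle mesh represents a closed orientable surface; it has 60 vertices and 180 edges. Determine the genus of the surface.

Every face is a triangle and each edge borders two faces, so 3F = 2·180, giving F = 120.
χ = V − E + F = 60 − 180 + 120 = 0.
For a closed orientable surface χ = 2 − 2g, so g = (2 − (0))/2 = 1.

1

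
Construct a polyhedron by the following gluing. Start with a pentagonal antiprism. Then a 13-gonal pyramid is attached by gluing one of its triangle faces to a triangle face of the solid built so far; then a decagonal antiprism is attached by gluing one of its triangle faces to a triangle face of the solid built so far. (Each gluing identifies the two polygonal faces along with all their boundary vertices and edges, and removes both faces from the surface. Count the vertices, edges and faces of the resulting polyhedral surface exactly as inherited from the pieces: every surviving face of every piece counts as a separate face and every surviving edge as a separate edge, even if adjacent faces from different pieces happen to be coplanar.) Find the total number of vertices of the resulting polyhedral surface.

A pentagonal antiprism: V=10, E=20, F=12.
Attach a 13-gonal pyramid (V=14, E=26, F=14) along a 3-gon: merge 3 vertices and 3 edges, delete both glued faces → V=21, E=43, F=24.
Attach a decagonal antiprism (V=20, E=40, F=22) along a 3-gon: merge 3 vertices and 3 edges, delete both glued faces → V=38, E=80, F=44.
Check: V − E + F = 38 − 80 + 44 = 2.

38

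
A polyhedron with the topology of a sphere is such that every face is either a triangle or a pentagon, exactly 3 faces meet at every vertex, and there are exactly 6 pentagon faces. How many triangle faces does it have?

2

Let x be the number of triangles; then F = 6 + x.
Edge–face incidences: 2E = 5·6 + 3·x = 30 + 3x.
Every vertex has degree 3, so 3V = 2E.
Euler: V − E + F = 2 ⇒ (2E)/3 − E + (6 + x) = 2.
Multiply by 6: 2·(2E) − 3·(2E) + 6·(6 + x) = 12, i.e. 36 + 6x − (30 + 3x) = 12.
Collecting terms: 3x + 6 = 12, so 3x = 6, so x = 2.
Then 2E = 30 + 3·2 = 36, so E = 18, V = 2E/3 = 12, F = 6 + 2 = 8.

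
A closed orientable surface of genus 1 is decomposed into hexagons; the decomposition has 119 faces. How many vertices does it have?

χ = 2 − 2·1 = 0, and every face is a hexagon so 6F = 2E.
E = 6·119/2 = 357. Then V = 0 + E − F = 0 + 357 − 119 = 238.

238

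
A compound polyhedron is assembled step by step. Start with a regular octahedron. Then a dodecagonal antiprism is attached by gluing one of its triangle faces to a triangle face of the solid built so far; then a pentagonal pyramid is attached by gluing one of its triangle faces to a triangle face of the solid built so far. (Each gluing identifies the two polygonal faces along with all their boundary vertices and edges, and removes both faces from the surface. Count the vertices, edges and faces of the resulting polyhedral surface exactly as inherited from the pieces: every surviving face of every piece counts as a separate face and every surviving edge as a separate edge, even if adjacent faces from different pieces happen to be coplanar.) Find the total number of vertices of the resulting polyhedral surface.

A regular octahedron: V=6, E=12, F=8.
Attach a dodecagonal antiprism (V=24, E=48, F=26) along a 3-gon: merge 3 vertices and 3 edges, delete both glued faces → V=27, E=57, F=32.
Attach a pentagonal pyramid (V=6, E=10, F=6) along a 3-gon: merge 3 vertices and 3 edges, delete both glued faces → V=30, E=64, F=36.
Check: V − E + F = 30 − 64 + 36 = 2.

30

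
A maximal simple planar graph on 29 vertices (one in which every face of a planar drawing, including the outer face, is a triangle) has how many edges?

In a plane triangulation 3F = 2E and V − E + F = 2, so E = 3V − 6 = 3·29 − 6 = 81.

81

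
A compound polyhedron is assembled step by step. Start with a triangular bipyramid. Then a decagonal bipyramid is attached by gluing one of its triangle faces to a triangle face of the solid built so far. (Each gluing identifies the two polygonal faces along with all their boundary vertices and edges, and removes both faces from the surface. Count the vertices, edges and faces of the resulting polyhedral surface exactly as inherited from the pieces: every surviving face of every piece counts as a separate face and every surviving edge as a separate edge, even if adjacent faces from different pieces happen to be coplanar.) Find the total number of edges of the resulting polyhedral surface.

36

A triangular bipyramid: V=5, E=9, F=6.
Attach a decagonal bipyramid (V=12, E=30, F=20) along a 3-gon: merge 3 vertices and 3 edges, delete both glued faces → V=14, E=36, F=24.
Check: V − E + F = 14 − 36 + 24 = 2.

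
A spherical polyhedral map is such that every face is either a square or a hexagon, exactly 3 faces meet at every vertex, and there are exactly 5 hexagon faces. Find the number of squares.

Let x be the number of squares; then F = 5 + x.
Edge–face incidences: 2E = 6·5 + 4·x = 30 + 4x.
Every vertex has degree 3, so 3V = 2E.
Euler: V − E + F = 2 ⇒ (2E)/3 − E + (5 + x) = 2.
Multiply by 6: 2·(2E) − 3·(2E) + 6·(5 + x) = 12, i.e. 30 + 6x − (30 + 4x) = 12.
Collecting terms: 2x = 12, so x = 6.
Then 2E = 30 + 4·6 = 54, so E = 27, V = 2E/3 = 18, F = 5 + 6 = 11.

6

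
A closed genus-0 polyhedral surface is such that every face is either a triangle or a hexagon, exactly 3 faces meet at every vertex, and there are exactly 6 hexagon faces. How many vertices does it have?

16

Let x be the number of triangles; then F = 6 + x.
Edge–face incidences: 2E = 6·6 + 3·x = 36 + 3x.
Every vertex has degree 3, so 3V = 2E.
Euler: V − E + F = 2 ⇒ (2E)/3 − E + (6 + x) = 2.
Multiply by 6: 2·(2E) − 3·(2E) + 6·(6 + x) = 12, i.e. 36 + 6x − (36 + 3x) = 12.
Collecting terms: 3x = 12, so x = 4.
Then 2E = 36 + 3·4 = 48, so E = 24, V = 2E/3 = 16, F = 6 + 4 = 10.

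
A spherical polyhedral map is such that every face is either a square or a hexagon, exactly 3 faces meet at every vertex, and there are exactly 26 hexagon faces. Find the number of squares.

Let x be the number of squares; then F = 26 + x.
Edge–face incidences: 2E = 6·26 + 4·x = 156 + 4x.
Every vertex has degree 3, so 3V = 2E.
Euler: V − E + F = 2 ⇒ (2E)/3 − E + (26 + x) = 2.
Multiply by 6: 2·(2E) − 3·(2E) + 6·(26 + x) = 12, i.e. 156 + 6x − (156 + 4x) = 12.
Collecting terms: 2x = 12, so x = 6.
Then 2E = 156 + 4·6 = 180, so E = 90, V = 2E/3 = 60, F = 26 + 6 = 32.

6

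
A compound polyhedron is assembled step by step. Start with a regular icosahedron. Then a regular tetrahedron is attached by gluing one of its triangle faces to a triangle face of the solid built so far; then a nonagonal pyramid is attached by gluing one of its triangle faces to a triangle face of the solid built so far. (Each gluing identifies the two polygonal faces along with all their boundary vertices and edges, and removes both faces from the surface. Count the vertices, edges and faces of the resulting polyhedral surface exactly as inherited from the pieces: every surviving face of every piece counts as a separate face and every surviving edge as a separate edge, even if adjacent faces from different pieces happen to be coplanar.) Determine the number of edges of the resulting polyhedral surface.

48

A regular icosahedron: V=12, E=30, F=20.
Attach a regular tetrahedron (V=4, E=6, F=4) along a 3-gon: merge 3 vertices and 3 edges, delete both glued faces → V=13, E=33, F=22.
Attach a nonagonal pyramid (V=10, E=18, F=10) along a 3-gon: merge 3 vertices and 3 edges, delete both glued faces → V=20, E=48, F=30.
Check: V − E + F = 20 − 48 + 30 = 2.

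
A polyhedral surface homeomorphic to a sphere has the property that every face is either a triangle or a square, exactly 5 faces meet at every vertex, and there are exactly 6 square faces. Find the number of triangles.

Let x be the number of triangles; then F = 6 + x.
Edge–face incidences: 2E = 4·6 + 3·x = 24 + 3x.
Every vertex has degree 5, so 5V = 2E.
Euler: V − E + F = 2 ⇒ (2E)/5 − E + (6 + x) = 2.
Multiply by 10: 2·(2E) − 5·(2E) + 10·(6 + x) = 20, i.e. 60 + 10x − 3·(24 + 3x) = 20.
Collecting terms: x − 12 = 20, so x = 32.
Then 2E = 24 + 3·32 = 120, so E = 60, V = 2E/5 = 24, F = 6 + 32 = 38.

32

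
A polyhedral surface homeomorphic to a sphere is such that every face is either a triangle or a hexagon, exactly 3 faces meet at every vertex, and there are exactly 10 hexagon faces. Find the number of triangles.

4

Let x be the number of triangles; then F = 10 + x.
Edge–face incidences: 2E = 6·10 + 3·x = 60 + 3x.
Every vertex has degree 3, so 3V = 2E.
Euler: V − E + F = 2 ⇒ (2E)/3 − E + (10 + x) = 2.
Multiply by 6: 2·(2E) − 3·(2E) + 6·(10 + x) = 12, i.e. 60 + 6x − (60 + 3x) = 12.
Collecting terms: 3x = 12, so x = 4.
Then 2E = 60 + 3·4 = 72, so E = 36, V = 2E/3 = 24, F = 10 + 4 = 14.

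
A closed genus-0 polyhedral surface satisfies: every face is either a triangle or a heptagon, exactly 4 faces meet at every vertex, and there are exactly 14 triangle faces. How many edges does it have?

Let x be the number of heptagons; then F = 14 + x.
Edge–face incidences: 2E = 3·14 + 7·x = 42 + 7x.
Every vertex has degree 4, so 4V = 2E.
Euler: V − E + F = 2 ⇒ (2E)/4 − E + (14 + x) = 2.
Multiply by 8: 2·(2E) − 4·(2E) + 8·(14 + x) = 16, i.e. 112 + 8x − 2·(42 + 7x) = 16.
Collecting terms: −6x + 28 = 16, so −6x = −12, so x = 2.
Then 2E = 42 + 7·2 = 56, so E = 28, V = 2E/4 = 14, F = 14 + 2 = 16.

28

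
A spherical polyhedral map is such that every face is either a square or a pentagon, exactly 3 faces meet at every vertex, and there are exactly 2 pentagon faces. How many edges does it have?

15

Let x be the number of squares; then F = 2 + x.
Edge–face incidences: 2E = 5·2 + 4·x = 10 + 4x.
Every vertex has degree 3, so 3V = 2E.
Euler: V − E + F = 2 ⇒ (2E)/3 − E + (2 + x) = 2.
Multiply by 6: 2·(2E) − 3·(2E) + 6·(2 + x) = 12, i.e. 12 + 6x − (10 + 4x) = 12.
Collecting terms: 2x + 2 = 12, so 2x = 10, so x = 5.
Then 2E = 10 + 4·5 = 30, so E = 15, V = 2E/3 = 10, F = 2 + 5 = 7.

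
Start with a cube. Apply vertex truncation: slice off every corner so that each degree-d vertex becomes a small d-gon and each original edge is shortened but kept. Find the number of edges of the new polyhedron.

36

The base solid has V = 8, E = 12, F = 6.
Truncation replaces each original edge-end by a new vertex, so V′ = 2E = 24.
Each original edge survives, and each old vertex of degree d contributes d new edges; summing degrees gives Σd = 2E, so E′ = E + 2E = 3E = 36.
Each original face survives and each original vertex becomes one new face: F′ = F + V = 14.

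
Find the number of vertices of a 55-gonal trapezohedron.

The n-trapezohedron (dual of the n-antiprism) has V = 2·55 + 2 = 112, E = 4·55 = 220, F = 2·55 = 110.

112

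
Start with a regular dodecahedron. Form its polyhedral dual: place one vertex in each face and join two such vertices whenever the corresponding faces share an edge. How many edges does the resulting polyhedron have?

30

The base solid has V = 20, E = 30, F = 12.
The dual swaps V and F and preserves E: V′ = F = 12, E′ = E = 30, F′ = V = 20.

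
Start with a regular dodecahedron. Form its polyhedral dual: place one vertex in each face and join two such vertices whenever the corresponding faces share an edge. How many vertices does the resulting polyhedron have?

12

The base solid has V = 20, E = 30, F = 12.
The dual swaps V and F and preserves E: V′ = F = 12, E′ = E = 30, F′ = V = 20.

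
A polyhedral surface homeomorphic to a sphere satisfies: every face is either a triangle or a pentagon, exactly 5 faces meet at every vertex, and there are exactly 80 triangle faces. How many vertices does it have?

Let x be the number of pentagons; then F = 80 + x.
Edge–face incidences: 2E = 3·80 + 5·x = 240 + 5x.
Every vertex has degree 5, so 5V = 2E.
Euler: V − E + F = 2 ⇒ (2E)/5 − E + (80 + x) = 2.
Multiply by 10: 2·(2E) − 5·(2E) + 10·(80 + x) = 20, i.e. 800 + 10x − 3·(240 + 5x) = 20.
Collecting terms: −5x + 80 = 20, so −5x = −60, so x = 12.
Then 2E = 240 + 5·12 = 300, so E = 150, V = 2E/5 = 60, F = 80 + 12 = 92.

60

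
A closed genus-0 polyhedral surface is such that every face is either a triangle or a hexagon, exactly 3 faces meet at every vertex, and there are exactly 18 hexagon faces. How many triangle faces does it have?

4

Let x be the number of triangles; then F = 18 + x.
Edge–face incidences: 2E = 6·18 + 3·x = 108 + 3x.
Every vertex has degree 3, so 3V = 2E.
Euler: V − E + F = 2 ⇒ (2E)/3 − E + (18 + x) = 2.
Multiply by 6: 2·(2E) − 3·(2E) + 6·(18 + x) = 12, i.e. 108 + 6x − (108 + 3x) = 12.
Collecting terms: 3x = 12, so x = 4.
Then 2E = 108 + 3·4 = 120, so E = 60, V = 2E/3 = 40, F = 18 + 4 = 22.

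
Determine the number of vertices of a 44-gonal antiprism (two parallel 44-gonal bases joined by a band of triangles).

88

An antiprism on an n-gon has two n-gon caps and 2n triangles: V = 2·44 = 88, E = 4·44 = 176, F = 2·44 + 2 = 90.
Check: V − E + F = 88 − 176 + 90 = 2.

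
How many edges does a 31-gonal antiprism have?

124

An antiprism on an n-gon has two n-gon caps and 2n triangles: V = 2·31 = 62, E = 4·31 = 124, F = 2·31 + 2 = 64.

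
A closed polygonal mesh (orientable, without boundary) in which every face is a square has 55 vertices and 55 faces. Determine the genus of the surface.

1

Every face is a square, so 2E = 4·55 = 220, giving E = 110.
χ = V − E + F = 55 − 110 + 55 = 0.
For a closed orientable surface χ = 2 − 2g, so g = (2 − (0))/2 = 1.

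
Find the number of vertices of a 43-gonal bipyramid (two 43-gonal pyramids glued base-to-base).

45

A bipyramid over an n-gon has 2n triangular faces and n + 2 vertices: V = 43 + 2 = 45, E = 3·43 = 129, F = 2·43 = 86.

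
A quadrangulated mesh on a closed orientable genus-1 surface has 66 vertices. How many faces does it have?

66

χ = 2 − 2·1 = 0, and every face is a square so 4F = 2E.
V − E + F = 0 with E = 4F/2 gives 66 − (4/2 − 1)·F = 0, so F = 66 and E = 132.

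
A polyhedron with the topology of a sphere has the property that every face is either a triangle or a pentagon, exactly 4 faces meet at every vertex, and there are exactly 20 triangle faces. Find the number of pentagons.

Let x be the number of pentagons; then F = 20 + x.
Edge–face incidences: 2E = 3·20 + 5·x = 60 + 5x.
Every vertex has degree 4, so 4V = 2E.
Euler: V − E + F = 2 ⇒ (2E)/4 − E + (20 + x) = 2.
Multiply by 8: 2·(2E) − 4·(2E) + 8·(20 + x) = 16, i.e. 160 + 8x − 2·(60 + 5x) = 16.
Collecting terms: −2x + 40 = 16, so −2x = −24, so x = 12.
Then 2E = 60 + 5·12 = 120, so E = 60, V = 2E/4 = 30, F = 20 + 12 = 32.

12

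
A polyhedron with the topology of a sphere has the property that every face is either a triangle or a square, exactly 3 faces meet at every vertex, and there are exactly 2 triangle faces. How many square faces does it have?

3

Let x be the number of squares; then F = 2 + x.
Edge–face incidences: 2E = 3·2 + 4·x = 6 + 4x.
Every vertex has degree 3, so 3V = 2E.
Euler: V − E + F = 2 ⇒ (2E)/3 − E + (2 + x) = 2.
Multiply by 6: 2·(2E) − 3·(2E) + 6·(2 + x) = 12, i.e. 12 + 6x − (6 + 4x) = 12.
Collecting terms: 2x + 6 = 12, so 2x = 6, so x = 3.
Then 2E = 6 + 4·3 = 18, so E = 9, V = 2E/3 = 6, F = 2 + 3 = 5.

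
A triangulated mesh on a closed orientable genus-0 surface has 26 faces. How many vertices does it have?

15

χ = 2 − 2·0 = 2, and every face is a triangle so 3F = 2E.
E = 3·26/2 = 39. Then V = 2 + E − F = 2 + 39 − 26 = 15.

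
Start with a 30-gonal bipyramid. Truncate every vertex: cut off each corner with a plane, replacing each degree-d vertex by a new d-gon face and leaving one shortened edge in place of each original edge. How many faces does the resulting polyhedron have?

92

The base solid has V = 32, E = 90, F = 60.
Truncation replaces each original edge-end by a new vertex, so V′ = 2E = 180.
Each original edge survives, and each old vertex of degree d contributes d new edges; summing degrees gives Σd = 2E, so E′ = E + 2E = 3E = 270.
Each original face survives and each original vertex becomes one new face: F′ = F + V = 92.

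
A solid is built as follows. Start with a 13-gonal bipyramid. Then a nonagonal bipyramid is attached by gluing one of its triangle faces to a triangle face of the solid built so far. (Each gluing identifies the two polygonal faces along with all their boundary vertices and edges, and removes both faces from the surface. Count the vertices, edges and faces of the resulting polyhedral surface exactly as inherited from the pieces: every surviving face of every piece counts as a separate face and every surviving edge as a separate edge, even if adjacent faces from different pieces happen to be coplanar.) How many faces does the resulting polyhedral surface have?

A 13-gonal bipyramid: V=15, E=39, F=26.
Attach a nonagonal bipyramid (V=11, E=27, F=18) along a 3-gon: merge 3 vertices and 3 edges, delete both glued faces → V=23, E=63, F=42.
Check: V − E + F = 23 − 63 + 42 = 2.

42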